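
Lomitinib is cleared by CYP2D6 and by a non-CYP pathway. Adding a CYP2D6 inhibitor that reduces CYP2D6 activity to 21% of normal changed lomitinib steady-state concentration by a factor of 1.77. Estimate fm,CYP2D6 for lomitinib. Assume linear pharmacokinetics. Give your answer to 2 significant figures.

CL'/CL = 1 / 1.77 = 0.565
0.21·fm + (1 − fm) = 0.565
fm = (0.565 − 1) / (0.21 − 1) = 0.55

0.55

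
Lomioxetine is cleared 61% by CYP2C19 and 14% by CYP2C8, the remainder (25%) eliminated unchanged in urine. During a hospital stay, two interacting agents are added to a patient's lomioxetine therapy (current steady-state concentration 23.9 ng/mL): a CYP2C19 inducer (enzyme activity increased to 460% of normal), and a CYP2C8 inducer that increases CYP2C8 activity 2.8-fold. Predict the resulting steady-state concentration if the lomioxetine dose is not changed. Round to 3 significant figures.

The CYP2C19 pathway (61% of clearance) rises to 4.6× activity: 0.61 × 4.6 = 2.806.
The CYP2C8 pathway (14% of clearance) rises to 2.8× activity: 0.14 × 2.8 = 0.392.
Non-CYP routes (25%) are unchanged.
Relative clearance = 2.806 + 0.392 + 0.25 = 3.448.
Steady-state concentration ∝ 1/CL: new value = 23.9 / 3.448 = 6.93 ng/mL.

6.93 ng/mL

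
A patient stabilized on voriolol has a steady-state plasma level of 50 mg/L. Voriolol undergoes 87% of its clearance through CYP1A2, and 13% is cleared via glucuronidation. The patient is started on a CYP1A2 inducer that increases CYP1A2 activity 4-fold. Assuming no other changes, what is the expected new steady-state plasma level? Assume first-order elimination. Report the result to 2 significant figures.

14 mg/L

CYP1A2: 0.87 × 4 = 3.48
Other: 0.13 (unchanged)
Relative clearance = 3.48 + 0.13 = 3.61.
Steady-state plasma level ∝ 1/CL, so new value = 50 / 3.61 = 14 mg/L.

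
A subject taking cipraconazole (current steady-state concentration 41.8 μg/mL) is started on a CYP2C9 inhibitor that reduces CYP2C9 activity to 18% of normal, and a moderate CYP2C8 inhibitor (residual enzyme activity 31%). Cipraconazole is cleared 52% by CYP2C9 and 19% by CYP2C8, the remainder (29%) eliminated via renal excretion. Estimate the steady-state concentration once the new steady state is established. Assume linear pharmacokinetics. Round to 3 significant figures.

94.5 μg/mL

CYP2C9: 0.52 × 0.18 = 0.0936
CYP2C8: 0.19 × 0.31 = 0.0589
Other: 0.29 (unchanged)
CL_new/CL_old = 0.0936 + 0.0589 + 0.29 = 0.4425.
Steady-state concentration ∝ 1/CL: new value = 41.8 / 0.4425 = 94.5 μg/mL.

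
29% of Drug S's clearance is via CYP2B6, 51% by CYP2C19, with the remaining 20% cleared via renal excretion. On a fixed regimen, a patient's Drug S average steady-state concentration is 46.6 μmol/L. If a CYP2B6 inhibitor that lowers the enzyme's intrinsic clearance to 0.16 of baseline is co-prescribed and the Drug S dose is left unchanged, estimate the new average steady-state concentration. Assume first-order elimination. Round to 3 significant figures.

The CYP2B6 pathway (29% of clearance) is reduced to 0.16× activity: 0.29 × 0.16 = 0.0464.
CYP2C19 (51%) and the residual 20% are unaffected.
CL_new/CL_old = 0.0464 + 0.51 + 0.2 = 0.7564.
With dosing unchanged, average steady-state concentration scales as 1/CL: 46.6 / 0.7564 = 61.6 μmol/L.

61.6 μmol/L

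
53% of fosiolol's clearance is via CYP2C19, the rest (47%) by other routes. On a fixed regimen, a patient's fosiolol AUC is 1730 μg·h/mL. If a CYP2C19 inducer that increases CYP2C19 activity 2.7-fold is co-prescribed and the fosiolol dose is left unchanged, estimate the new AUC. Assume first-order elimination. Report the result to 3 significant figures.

The CYP2C19 pathway (53% of clearance) is boosted to 2.7× activity: 0.53 × 2.7 = 1.431.
Non-CYP routes (47%) are unchanged.
CL_new/CL_old = 1.431 + 0.47 = 1.901.
AUC ∝ 1/CL, so new value = 1730 / 1.901 = 910 μg·h/mL.

910 μg·h/mL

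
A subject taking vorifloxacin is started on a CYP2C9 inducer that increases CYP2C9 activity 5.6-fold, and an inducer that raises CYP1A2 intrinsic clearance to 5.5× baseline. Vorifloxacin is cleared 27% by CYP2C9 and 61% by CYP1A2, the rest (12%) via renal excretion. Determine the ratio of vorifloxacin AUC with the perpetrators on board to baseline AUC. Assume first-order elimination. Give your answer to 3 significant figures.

CYP2C9: 0.27 × 5.6 = 1.512
CYP1A2: 0.61 × 5.5 = 3.355
Other: 0.12 (unchanged)
New clearance relative to baseline: 1.512 + 3.355 + 0.12 = 4.987.
Because AUC varies inversely with clearance, the combined effect is 1 / 4.987 = 0.201.

0.201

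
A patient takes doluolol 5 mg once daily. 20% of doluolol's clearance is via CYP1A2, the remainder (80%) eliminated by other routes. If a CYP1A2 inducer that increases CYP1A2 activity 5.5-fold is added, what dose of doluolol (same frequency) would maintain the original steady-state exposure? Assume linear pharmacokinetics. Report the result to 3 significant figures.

The CYP1A2 pathway (20% of clearance) is boosted to 5.5× activity: 0.2 × 5.5 = 1.1.
The remaining 80% of clearance is unaffected.
New clearance relative to baseline: 1.1 + 0.8 = 1.9.
To maintain the same steady-state level, dose must scale with clearance: new dose = 5 × 1.9 = 9.50 mg.

9.50 mg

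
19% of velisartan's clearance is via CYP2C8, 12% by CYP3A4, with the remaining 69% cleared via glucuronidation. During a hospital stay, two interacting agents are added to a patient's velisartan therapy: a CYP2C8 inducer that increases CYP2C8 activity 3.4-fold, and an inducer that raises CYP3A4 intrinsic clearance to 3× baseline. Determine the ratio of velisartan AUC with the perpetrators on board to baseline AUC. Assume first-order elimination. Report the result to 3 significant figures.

The CYP2C8 pathway (19% of clearance) increases to 3.4× activity: 0.19 × 3.4 = 0.646.
The CYP3A4 pathway (12% of clearance) rises to 3× activity: 0.12 × 3 = 0.36.
The remaining 69% of clearance is unaffected.
New clearance relative to baseline: 0.646 + 0.36 + 0.69 = 1.696.
Because AUC varies inversely with clearance, the combined effect is 1 / 1.696 = 0.590.

0.590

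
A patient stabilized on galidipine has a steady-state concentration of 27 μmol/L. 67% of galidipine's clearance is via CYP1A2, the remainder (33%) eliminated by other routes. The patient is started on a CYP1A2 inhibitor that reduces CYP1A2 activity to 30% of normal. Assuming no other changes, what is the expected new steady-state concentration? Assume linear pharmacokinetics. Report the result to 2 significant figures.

The CYP1A2 pathway (67% of clearance) is reduced to 0.3× activity: 0.67 × 0.3 = 0.201.
The remaining 33% of clearance is unaffected.
Relative clearance = 0.201 + 0.33 = 0.531.
Steady-state concentration ∝ 1/CL, so new value = 27 / 0.531 = 51 μmol/L.

51 μmol/L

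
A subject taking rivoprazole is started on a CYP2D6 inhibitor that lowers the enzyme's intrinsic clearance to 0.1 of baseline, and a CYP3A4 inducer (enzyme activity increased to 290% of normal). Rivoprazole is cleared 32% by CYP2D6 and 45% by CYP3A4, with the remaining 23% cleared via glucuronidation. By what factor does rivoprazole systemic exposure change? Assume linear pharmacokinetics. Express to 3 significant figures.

The CYP2D6 pathway (32% of clearance) falls to 0.1× activity: 0.32 × 0.1 = 0.032.
The CYP3A4 pathway (45% of clearance) increases to 2.9× activity: 0.45 × 2.9 = 1.305.
Non-CYP routes (23%) are unchanged.
Relative clearance = 0.032 + 1.305 + 0.23 = 1.567.
Because systemic exposure varies inversely with clearance, the combined effect is 1 / 1.567 = 0.638.

0.638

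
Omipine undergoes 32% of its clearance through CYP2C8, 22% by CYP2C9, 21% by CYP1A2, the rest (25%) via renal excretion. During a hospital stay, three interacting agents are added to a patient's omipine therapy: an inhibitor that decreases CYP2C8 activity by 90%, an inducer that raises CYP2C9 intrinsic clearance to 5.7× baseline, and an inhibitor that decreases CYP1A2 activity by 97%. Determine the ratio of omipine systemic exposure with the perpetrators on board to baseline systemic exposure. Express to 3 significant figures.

0.648

The CYP2C8 pathway (32% of clearance) falls to 0.1× activity: 0.32 × 0.1 = 0.032.
The CYP2C9 pathway (22% of clearance) rises to 5.7× activity: 0.22 × 5.7 = 1.254.
The CYP1A2 pathway (21% of clearance) drops to 0.03× activity: 0.21 × 0.03 = 0.0063.
Non-CYP routes (25%) are unchanged.
CL_new/CL_old = 0.032 + 1.254 + 0.0063 + 0.25 = 1.5423.
Net systemic exposure ratio = 1 / 1.5423 = 0.648.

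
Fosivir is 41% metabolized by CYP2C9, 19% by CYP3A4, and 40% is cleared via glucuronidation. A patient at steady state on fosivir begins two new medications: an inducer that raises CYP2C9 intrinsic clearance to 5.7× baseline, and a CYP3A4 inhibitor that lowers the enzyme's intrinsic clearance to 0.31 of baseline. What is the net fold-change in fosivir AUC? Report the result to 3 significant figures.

CYP2C9: 0.41 × 5.7 = 2.337
CYP3A4: 0.19 × 0.31 = 0.0589
Other: 0.4 (unchanged)
New clearance relative to baseline: 2.337 + 0.0589 + 0.4 = 2.7959.
Because AUC varies inversely with clearance, the combined effect is 1 / 2.7959 = 0.358.

0.358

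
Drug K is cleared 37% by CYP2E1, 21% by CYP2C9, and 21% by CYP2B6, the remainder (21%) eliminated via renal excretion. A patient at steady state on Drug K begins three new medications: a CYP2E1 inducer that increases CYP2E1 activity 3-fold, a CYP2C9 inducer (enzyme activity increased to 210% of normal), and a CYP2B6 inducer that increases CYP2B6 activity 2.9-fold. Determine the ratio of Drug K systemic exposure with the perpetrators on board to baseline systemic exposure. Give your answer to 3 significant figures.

The CYP2E1 pathway (37% of clearance) increases to 3× activity: 0.37 × 3 = 1.11.
The CYP2C9 pathway (21% of clearance) is boosted to 2.1× activity: 0.21 × 2.1 = 0.441.
The CYP2B6 pathway (21% of clearance) rises to 2.9× activity: 0.21 × 2.9 = 0.609.
The remaining 21% of clearance is unaffected.
New clearance relative to baseline: 1.11 + 0.441 + 0.609 + 0.21 = 2.37.
Because systemic exposure varies inversely with clearance, the combined effect is 1 / 2.37 = 0.422.

0.422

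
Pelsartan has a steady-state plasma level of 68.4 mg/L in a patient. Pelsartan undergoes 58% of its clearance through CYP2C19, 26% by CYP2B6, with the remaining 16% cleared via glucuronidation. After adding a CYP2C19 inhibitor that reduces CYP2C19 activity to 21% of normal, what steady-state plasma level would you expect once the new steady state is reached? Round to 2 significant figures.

1.3 × 10² mg/L

CYP2C19: 0.58 × 0.21 = 0.1218
CYP2B6: 0.26 (unchanged)
Other: 0.16 (unchanged)
Relative clearance = 0.1218 + 0.26 + 0.16 = 0.5418.
With dosing unchanged, steady-state plasma level scales as 1/CL: 68.4 / 0.5418 = 1.3 × 10² mg/L.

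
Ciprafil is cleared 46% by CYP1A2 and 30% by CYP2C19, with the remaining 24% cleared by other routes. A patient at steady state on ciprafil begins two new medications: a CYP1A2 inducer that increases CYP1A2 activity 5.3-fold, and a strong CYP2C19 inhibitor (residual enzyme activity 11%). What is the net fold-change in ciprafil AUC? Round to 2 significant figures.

0.37

The CYP1A2 pathway (46% of clearance) increases to 5.3× activity: 0.46 × 5.3 = 2.438.
The CYP2C19 pathway (30% of clearance) is reduced to 0.11× activity: 0.3 × 0.11 = 0.033.
Non-CYP routes (24%) are unchanged.
Relative clearance = 2.438 + 0.033 + 0.24 = 2.711.
Because AUC varies inversely with clearance, the combined effect is 1 / 2.711 = 0.37.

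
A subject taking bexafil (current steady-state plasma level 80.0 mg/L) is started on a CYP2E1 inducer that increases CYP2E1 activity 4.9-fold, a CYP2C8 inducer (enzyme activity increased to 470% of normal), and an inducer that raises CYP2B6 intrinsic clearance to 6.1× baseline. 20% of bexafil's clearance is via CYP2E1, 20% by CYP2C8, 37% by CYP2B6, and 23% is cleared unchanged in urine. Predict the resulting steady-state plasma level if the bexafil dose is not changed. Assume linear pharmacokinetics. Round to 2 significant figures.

18 mg/L

The CYP2E1 pathway (20% of clearance) is boosted to 4.9× activity: 0.2 × 4.9 = 0.98.
The CYP2C8 pathway (20% of clearance) is boosted to 4.7× activity: 0.2 × 4.7 = 0.94.
The CYP2B6 pathway (37% of clearance) rises to 6.1× activity: 0.37 × 6.1 = 2.257.
The remaining 23% of clearance is unaffected.
New clearance relative to baseline: 0.98 + 0.94 + 2.257 + 0.23 = 4.407.
Steady-state plasma level ∝ 1/CL: new value = 80.0 / 4.407 = 18 mg/L.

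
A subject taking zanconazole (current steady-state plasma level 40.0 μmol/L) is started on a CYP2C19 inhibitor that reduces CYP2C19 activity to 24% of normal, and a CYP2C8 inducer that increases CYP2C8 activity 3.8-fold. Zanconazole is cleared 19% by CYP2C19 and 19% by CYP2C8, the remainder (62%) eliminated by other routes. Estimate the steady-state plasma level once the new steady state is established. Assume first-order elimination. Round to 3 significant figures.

28.8 μmol/L

CYP2C19: 0.19 × 0.24 = 0.0456
CYP2C8: 0.19 × 3.8 = 0.722
Other: 0.62 (unchanged)
New clearance relative to baseline: 0.0456 + 0.722 + 0.62 = 1.3876.
New steady-state plasma level = 40.0 / 1.3876 = 28.8 μmol/L (concentration scales inversely with clearance).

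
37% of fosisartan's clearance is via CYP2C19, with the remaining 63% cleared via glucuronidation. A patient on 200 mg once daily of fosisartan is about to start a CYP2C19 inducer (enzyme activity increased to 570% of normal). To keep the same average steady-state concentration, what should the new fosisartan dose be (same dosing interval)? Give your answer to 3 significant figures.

CYP2C19: 0.37 × 5.7 = 2.109
Other: 0.63 (unchanged)
New clearance relative to baseline: 2.109 + 0.63 = 2.739.
Exposure is unchanged when dose changes in proportion to clearance. New dose = 200 mg × 2.739 = 548 mg.

548 mg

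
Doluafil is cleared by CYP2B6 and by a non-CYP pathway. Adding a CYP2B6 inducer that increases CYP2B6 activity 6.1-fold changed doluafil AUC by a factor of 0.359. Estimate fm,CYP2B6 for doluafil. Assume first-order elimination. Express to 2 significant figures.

0.35

Let fm be the CYP2B6 fraction. New clearance relative to baseline = fm × 6.1 + (1 − fm).
AUC ratio = 1 / (new CL fraction), so new CL fraction = 1 / 0.359 = 2.786.
fm × 6.1 + 1 − fm = 2.786  ⇒  fm × (6.1 − 1) = 1.786  ⇒  fm = 0.35.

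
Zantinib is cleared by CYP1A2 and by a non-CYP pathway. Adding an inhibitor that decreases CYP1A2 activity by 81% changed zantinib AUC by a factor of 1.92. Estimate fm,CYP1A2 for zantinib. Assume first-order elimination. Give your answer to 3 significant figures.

Let x = fm,CYP1A2. Because AUC ∝ 1/CL, relative clearance fell to 1/1.92 = 0.5208.
Only the CYP1A2 route changed, so 0.5208 = x·0.19 + (1 − x), giving x = 0.592.

0.592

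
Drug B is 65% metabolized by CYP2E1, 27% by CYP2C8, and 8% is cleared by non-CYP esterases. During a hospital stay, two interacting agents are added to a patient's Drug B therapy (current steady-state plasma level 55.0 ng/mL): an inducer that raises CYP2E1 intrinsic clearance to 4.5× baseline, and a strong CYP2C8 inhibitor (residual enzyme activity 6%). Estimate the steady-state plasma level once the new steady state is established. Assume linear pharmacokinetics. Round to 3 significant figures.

18.2 ng/mL

CYP2E1: 0.65 × 4.5 = 2.925
CYP2C8: 0.27 × 0.06 = 0.0162
Other: 0.08 (unchanged)
Relative clearance = 2.925 + 0.0162 + 0.08 = 3.0212.
Steady-state plasma level ∝ 1/CL: new value = 55.0 / 3.0212 = 18.2 ng/mL.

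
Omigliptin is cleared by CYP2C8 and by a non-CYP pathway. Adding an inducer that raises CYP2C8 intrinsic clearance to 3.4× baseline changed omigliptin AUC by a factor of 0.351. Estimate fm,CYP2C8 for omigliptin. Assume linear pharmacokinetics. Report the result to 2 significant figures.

Call the CYP2C8 fraction fm. After the interaction, CL_new/CL_old = fm × 3.4 + (1 − fm).
AUC ratio = 1 / (new CL fraction), so new CL fraction = 1 / 0.351 = 2.849.
fm × 3.4 + 1 − fm = 2.849  ⇒  fm × (3.4 − 1) = 1.849  ⇒  fm = 0.77.

0.77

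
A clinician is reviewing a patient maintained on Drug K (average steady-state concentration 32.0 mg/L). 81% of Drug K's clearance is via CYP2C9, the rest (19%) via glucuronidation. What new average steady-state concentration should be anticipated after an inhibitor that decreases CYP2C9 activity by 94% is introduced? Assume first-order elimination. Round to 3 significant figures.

134 mg/L

CYP2C9: 0.81 × 0.06 = 0.0486
Other: 0.19 (unchanged)
New clearance relative to baseline: 0.0486 + 0.19 = 0.2386.
With dosing unchanged, average steady-state concentration scales as 1/CL: 32.0 / 0.2386 = 134 mg/L.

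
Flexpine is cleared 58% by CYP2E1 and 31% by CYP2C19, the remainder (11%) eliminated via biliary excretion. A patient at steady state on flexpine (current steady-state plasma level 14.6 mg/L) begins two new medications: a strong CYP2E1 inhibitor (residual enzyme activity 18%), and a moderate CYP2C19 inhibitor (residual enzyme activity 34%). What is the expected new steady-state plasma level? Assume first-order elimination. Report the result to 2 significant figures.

46 mg/L

The CYP2E1 pathway (58% of clearance) falls to 0.18× activity: 0.58 × 0.18 = 0.1044.
The CYP2C19 pathway (31% of clearance) is reduced to 0.34× activity: 0.31 × 0.34 = 0.1054.
Non-CYP routes (11%) are unchanged.
New clearance relative to baseline: 0.1044 + 0.1054 + 0.11 = 0.3198.
Dividing the baseline by the relative clearance: 14.6 / 0.3198 = 46 mg/L.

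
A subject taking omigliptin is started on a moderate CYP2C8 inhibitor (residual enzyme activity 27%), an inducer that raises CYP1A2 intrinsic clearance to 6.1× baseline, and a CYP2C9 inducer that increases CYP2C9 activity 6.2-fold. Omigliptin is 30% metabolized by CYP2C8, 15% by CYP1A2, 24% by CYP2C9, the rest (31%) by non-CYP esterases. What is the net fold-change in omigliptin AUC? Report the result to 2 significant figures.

0.36

The CYP2C8 pathway (30% of clearance) is reduced to 0.27× activity: 0.3 × 0.27 = 0.081.
The CYP1A2 pathway (15% of clearance) is boosted to 6.1× activity: 0.15 × 6.1 = 0.915.
The CYP2C9 pathway (24% of clearance) rises to 6.2× activity: 0.24 × 6.2 = 1.488.
Non-CYP routes (31%) are unchanged.
Relative clearance = 0.081 + 0.915 + 1.488 + 0.31 = 2.794.
AUC ∝ 1/CL: fold-change = 1 / 2.794 = 0.36.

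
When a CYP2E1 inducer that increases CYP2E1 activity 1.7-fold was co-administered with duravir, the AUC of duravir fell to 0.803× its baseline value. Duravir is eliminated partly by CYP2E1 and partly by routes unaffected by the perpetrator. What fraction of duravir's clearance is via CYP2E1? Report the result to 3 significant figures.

CL'/CL = 1 / 0.803 = 1.245
1.7·fm + (1 − fm) = 1.245
fm = (1.245 − 1) / (1.7 − 1) = 0.350

0.350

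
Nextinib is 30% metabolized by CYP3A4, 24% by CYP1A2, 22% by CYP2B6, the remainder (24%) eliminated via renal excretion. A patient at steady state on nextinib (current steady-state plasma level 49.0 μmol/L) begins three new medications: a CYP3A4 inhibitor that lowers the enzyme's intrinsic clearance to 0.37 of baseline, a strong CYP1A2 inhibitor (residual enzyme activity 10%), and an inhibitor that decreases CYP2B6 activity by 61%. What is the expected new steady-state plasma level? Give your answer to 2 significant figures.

The CYP3A4 pathway (30% of clearance) is reduced to 0.37× activity: 0.3 × 0.37 = 0.111.
The CYP1A2 pathway (24% of clearance) falls to 0.1× activity: 0.24 × 0.1 = 0.024.
The CYP2B6 pathway (22% of clearance) falls to 0.39× activity: 0.22 × 0.39 = 0.0858.
The remaining 24% of clearance is unaffected.
CL_new/CL_old = 0.111 + 0.024 + 0.0858 + 0.24 = 0.4608.
Dividing the baseline by the relative clearance: 49.0 / 0.4608 = 1.1 × 10² μmol/L.

1.1 × 10² μmol/L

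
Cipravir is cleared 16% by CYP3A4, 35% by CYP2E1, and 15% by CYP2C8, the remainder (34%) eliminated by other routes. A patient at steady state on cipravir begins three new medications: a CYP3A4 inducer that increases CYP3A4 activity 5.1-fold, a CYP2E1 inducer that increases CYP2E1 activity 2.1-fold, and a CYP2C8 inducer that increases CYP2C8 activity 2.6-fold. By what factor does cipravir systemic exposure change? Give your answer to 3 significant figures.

0.438

The CYP3A4 pathway (16% of clearance) rises to 5.1× activity: 0.16 × 5.1 = 0.816.
The CYP2E1 pathway (35% of clearance) is boosted to 2.1× activity: 0.35 × 2.1 = 0.735.
The CYP2C8 pathway (15% of clearance) rises to 2.6× activity: 0.15 × 2.6 = 0.39.
The remaining 34% of clearance is unaffected.
Relative clearance = 0.816 + 0.735 + 0.39 + 0.34 = 2.281.
Net systemic exposure ratio = 1 / 2.281 = 0.438.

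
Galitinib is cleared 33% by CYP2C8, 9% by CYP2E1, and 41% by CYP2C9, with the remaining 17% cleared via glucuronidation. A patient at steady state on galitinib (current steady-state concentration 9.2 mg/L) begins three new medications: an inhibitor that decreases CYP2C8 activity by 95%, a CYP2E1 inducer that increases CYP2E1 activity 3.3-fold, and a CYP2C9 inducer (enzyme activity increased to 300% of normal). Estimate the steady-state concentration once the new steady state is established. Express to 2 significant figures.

The CYP2C8 pathway (33% of clearance) falls to 0.05× activity: 0.33 × 0.05 = 0.0165.
The CYP2E1 pathway (9% of clearance) increases to 3.3× activity: 0.09 × 3.3 = 0.297.
The CYP2C9 pathway (41% of clearance) is boosted to 3× activity: 0.41 × 3 = 1.23.
Non-CYP routes (17%) are unchanged.
CL_new/CL_old = 0.0165 + 0.297 + 1.23 + 0.17 = 1.7135.
New steady-state concentration = 9.2 / 1.7135 = 5.4 mg/L (concentration scales inversely with clearance).

5.4 mg/L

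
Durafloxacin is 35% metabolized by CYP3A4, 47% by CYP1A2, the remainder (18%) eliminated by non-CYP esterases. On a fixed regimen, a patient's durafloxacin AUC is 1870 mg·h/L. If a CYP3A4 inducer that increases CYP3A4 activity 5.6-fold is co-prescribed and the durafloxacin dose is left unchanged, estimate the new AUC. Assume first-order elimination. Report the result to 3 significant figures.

716 mg·h/L

CYP3A4: 0.35 × 5.6 = 1.96
CYP1A2: 0.47 (unchanged)
Other: 0.18 (unchanged)
Relative clearance = 1.96 + 0.47 + 0.18 = 2.61.
New AUC = baseline ÷ relative clearance = 1870 / 2.61 = 716 mg·h/L.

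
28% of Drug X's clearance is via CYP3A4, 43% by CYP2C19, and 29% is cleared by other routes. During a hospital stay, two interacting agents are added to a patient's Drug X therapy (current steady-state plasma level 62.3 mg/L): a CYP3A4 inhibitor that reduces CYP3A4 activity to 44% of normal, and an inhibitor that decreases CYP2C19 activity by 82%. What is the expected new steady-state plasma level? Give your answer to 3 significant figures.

127 mg/L

CYP3A4: 0.28 × 0.44 = 0.1232
CYP2C19: 0.43 × 0.18 = 0.0774
Other: 0.29 (unchanged)
Relative clearance = 0.1232 + 0.0774 + 0.29 = 0.4906.
Steady-state plasma level ∝ 1/CL: new value = 62.3 / 0.4906 = 127 mg/L.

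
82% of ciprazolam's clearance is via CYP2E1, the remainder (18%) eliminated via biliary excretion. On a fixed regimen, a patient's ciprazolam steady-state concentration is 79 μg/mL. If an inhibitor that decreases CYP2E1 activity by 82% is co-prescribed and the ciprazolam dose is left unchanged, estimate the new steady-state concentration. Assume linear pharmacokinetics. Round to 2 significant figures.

The CYP2E1 pathway (82% of clearance) is reduced to 0.18× activity: 0.82 × 0.18 = 0.1476.
The remaining 18% of clearance is unaffected.
CL_new/CL_old = 0.1476 + 0.18 = 0.3276.
New steady-state concentration = baseline ÷ relative clearance = 79 / 0.3276 = 2.4 × 10² μg/mL.

2.4 × 10² μg/mL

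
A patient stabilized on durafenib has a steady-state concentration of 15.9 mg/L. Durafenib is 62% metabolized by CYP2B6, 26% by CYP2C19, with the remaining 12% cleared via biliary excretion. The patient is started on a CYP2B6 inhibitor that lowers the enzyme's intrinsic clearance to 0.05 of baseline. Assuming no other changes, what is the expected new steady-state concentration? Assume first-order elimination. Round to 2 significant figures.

39 mg/L

The CYP2B6 pathway (62% of clearance) falls to 0.05× activity: 0.62 × 0.05 = 0.031.
CYP2C19 (26%) and the residual 12% are unaffected.
New clearance relative to baseline: 0.031 + 0.26 + 0.12 = 0.411.
New steady-state concentration = baseline ÷ relative clearance = 15.9 / 0.411 = 39 mg/L.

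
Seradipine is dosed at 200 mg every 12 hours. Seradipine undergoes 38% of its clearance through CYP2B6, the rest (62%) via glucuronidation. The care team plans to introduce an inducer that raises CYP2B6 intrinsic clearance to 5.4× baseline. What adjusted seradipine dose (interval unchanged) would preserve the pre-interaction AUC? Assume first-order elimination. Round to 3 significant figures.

CYP2B6: 0.38 × 5.4 = 2.052
Other: 0.62 (unchanged)
Relative clearance = 2.052 + 0.62 = 2.672.
Css,avg = (dose rate)/CL, so holding Css fixed requires dose ∝ CL: 200 × 2.672 = 534 mg.

534 mg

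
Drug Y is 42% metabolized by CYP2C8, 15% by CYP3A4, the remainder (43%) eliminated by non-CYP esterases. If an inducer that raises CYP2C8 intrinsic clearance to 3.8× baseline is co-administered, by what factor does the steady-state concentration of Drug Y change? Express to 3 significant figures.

The CYP2C8 pathway (42% of clearance) rises to 3.8× activity: 0.42 × 3.8 = 1.596.
CYP3A4 (15%) and the residual 43% are unaffected.
New clearance relative to baseline: 1.596 + 0.15 + 0.43 = 2.176.
Steady-state concentration ratio = CL_old/CL_new = 1 / 2.176 = 0.460.

0.460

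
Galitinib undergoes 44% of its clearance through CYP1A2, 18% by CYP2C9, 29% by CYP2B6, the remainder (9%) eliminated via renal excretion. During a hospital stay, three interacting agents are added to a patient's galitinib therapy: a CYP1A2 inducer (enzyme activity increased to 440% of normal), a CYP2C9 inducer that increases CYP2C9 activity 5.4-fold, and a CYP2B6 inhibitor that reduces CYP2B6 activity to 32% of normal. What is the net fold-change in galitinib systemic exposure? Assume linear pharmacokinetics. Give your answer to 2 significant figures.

CYP1A2: 0.44 × 4.4 = 1.936
CYP2C9: 0.18 × 5.4 = 0.972
CYP2B6: 0.29 × 0.32 = 0.0928
Other: 0.09 (unchanged)
Relative clearance = 1.936 + 0.972 + 0.0928 + 0.09 = 3.0908.
Systemic exposure ∝ 1/CL: fold-change = 1 / 3.0908 = 0.32.

0.32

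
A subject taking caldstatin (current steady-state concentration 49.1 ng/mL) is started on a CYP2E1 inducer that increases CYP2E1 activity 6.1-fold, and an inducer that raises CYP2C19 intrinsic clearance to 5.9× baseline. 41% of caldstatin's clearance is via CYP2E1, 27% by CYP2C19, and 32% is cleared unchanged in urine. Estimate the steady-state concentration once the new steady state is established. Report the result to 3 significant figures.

11.1 ng/mL

The CYP2E1 pathway (41% of clearance) is boosted to 6.1× activity: 0.41 × 6.1 = 2.501.
The CYP2C19 pathway (27% of clearance) rises to 5.9× activity: 0.27 × 5.9 = 1.593.
The remaining 32% of clearance is unaffected.
Relative clearance = 2.501 + 1.593 + 0.32 = 4.414.
New steady-state concentration = 49.1 / 4.414 = 11.1 ng/mL (concentration scales inversely with clearance).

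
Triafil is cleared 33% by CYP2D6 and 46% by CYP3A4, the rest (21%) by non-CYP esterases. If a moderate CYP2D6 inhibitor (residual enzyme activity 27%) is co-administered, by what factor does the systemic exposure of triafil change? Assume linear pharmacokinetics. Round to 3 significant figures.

1.32

CYP2D6: 0.33 × 0.27 = 0.0891
CYP3A4: 0.46 (unchanged)
Other: 0.21 (unchanged)
Relative clearance = 0.0891 + 0.46 + 0.21 = 0.7591.
Systemic exposure ratio = CL_old/CL_new = 1 / 0.7591 = 1.32.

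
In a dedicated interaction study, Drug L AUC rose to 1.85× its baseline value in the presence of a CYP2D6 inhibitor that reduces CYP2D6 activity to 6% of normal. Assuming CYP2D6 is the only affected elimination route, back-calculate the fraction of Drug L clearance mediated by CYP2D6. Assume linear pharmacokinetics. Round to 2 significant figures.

Write x for the fraction cleared via CYP2D6. The observed AUC change means clearance fell to 1/1.85 = 0.5405 of baseline.
Setting x·0.06 + (1 − x) = 0.5405 and solving: x = (0.5405 − 1)/(0.06 − 1) = 0.49.

0.49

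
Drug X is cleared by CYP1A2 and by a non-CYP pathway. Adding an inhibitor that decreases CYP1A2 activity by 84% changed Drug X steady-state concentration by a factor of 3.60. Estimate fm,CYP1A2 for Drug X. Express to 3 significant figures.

0.860

Let fm be the CYP1A2 fraction. New clearance relative to baseline = fm × 0.16 + (1 − fm).
Steady-state concentration ratio = 1 / (new CL fraction), so new CL fraction = 1 / 3.60 = 0.2778.
fm × 0.16 + 1 − fm = 0.2778  ⇒  fm × (0.16 − 1) = −0.7222  ⇒  fm = 0.860.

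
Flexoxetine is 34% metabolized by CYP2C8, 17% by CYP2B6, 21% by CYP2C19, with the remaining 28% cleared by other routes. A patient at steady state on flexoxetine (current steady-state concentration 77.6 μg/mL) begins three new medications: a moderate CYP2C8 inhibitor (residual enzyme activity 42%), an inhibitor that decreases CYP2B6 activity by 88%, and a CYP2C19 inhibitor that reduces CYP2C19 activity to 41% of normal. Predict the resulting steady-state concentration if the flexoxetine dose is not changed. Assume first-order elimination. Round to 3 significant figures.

The CYP2C8 pathway (34% of clearance) falls to 0.42× activity: 0.34 × 0.42 = 0.1428.
The CYP2B6 pathway (17% of clearance) falls to 0.12× activity: 0.17 × 0.12 = 0.0204.
The CYP2C19 pathway (21% of clearance) drops to 0.41× activity: 0.21 × 0.41 = 0.0861.
The remaining 28% of clearance is unaffected.
Relative clearance = 0.1428 + 0.0204 + 0.0861 + 0.28 = 0.5293.
Steady-state concentration ∝ 1/CL: new value = 77.6 / 0.5293 = 147 μg/mL.

147 μg/mL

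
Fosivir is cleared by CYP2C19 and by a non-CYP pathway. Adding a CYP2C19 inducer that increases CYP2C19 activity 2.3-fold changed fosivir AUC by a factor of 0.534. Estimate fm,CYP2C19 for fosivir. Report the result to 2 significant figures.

Write x for the fraction cleared via CYP2C19. The observed AUC change means clearance rose to 1/0.534 = 1.873 of baseline.
Only the CYP2C19 route changed, so 1.873 = x·2.3 + (1 − x), giving x = 0.67.

0.67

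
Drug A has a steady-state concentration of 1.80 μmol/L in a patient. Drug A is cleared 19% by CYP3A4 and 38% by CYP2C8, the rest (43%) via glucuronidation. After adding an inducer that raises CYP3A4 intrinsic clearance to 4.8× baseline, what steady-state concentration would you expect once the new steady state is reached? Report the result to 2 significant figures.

1.0 μmol/L

The CYP3A4 pathway (19% of clearance) is boosted to 4.8× activity: 0.19 × 4.8 = 0.912.
CYP2C8 (38%) and the residual 43% are unaffected.
CL_new/CL_old = 0.912 + 0.38 + 0.43 = 1.722.
With dosing unchanged, steady-state concentration scales as 1/CL: 1.80 / 1.722 = 1.0 μmol/L.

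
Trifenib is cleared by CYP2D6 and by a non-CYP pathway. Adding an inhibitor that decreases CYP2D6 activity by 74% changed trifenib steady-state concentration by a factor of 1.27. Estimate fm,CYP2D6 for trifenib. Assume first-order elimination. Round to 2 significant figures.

0.29

CL'/CL = 1 / 1.27 = 0.7874
0.26·fm + (1 − fm) = 0.7874
fm = (0.7874 − 1) / (0.26 − 1) = 0.29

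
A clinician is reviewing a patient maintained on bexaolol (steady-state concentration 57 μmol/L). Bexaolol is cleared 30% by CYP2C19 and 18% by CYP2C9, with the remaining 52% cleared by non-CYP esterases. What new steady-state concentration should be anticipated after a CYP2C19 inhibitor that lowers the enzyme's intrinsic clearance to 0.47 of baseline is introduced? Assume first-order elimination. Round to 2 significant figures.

CYP2C19: 0.3 × 0.47 = 0.141
CYP2C9: 0.18 (unchanged)
Other: 0.52 (unchanged)
Relative clearance = 0.141 + 0.18 + 0.52 = 0.841.
New steady-state concentration = baseline ÷ relative clearance = 57 / 0.841 = 68 μmol/L.

68 μmol/L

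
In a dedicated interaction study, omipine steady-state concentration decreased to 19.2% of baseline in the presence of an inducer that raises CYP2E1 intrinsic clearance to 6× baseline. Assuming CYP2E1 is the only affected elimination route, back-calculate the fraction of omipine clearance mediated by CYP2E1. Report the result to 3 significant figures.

0.842

Let fm be the CYP2E1 fraction. New clearance relative to baseline = fm × 6 + (1 − fm).
Steady-state concentration ratio = 1 / (new CL fraction), so new CL fraction = 1 / 0.192 = 5.208.
fm × 6 + 1 − fm = 5.208  ⇒  fm × (6 − 1) = 4.208  ⇒  fm = 0.842.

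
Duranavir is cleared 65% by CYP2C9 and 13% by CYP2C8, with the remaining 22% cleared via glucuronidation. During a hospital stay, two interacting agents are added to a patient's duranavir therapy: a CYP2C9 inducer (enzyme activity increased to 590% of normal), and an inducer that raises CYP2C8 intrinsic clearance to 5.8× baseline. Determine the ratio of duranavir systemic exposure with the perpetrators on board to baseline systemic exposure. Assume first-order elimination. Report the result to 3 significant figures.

0.208

The CYP2C9 pathway (65% of clearance) rises to 5.9× activity: 0.65 × 5.9 = 3.835.
The CYP2C8 pathway (13% of clearance) increases to 5.8× activity: 0.13 × 5.8 = 0.754.
Non-CYP routes (22%) are unchanged.
New clearance relative to baseline: 3.835 + 0.754 + 0.22 = 4.809.
Because systemic exposure varies inversely with clearance, the combined effect is 1 / 4.809 = 0.208.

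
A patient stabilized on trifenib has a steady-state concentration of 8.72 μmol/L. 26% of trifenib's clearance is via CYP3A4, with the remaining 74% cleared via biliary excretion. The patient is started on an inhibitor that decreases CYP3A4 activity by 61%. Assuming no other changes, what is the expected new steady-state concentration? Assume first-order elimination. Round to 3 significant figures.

CYP3A4: 0.26 × 0.39 = 0.1014
Other: 0.74 (unchanged)
CL_new/CL_old = 0.1014 + 0.74 = 0.8414.
Steady-state concentration ∝ 1/CL, so new value = 8.72 / 0.8414 = 10.4 μmol/L.

10.4 μmol/L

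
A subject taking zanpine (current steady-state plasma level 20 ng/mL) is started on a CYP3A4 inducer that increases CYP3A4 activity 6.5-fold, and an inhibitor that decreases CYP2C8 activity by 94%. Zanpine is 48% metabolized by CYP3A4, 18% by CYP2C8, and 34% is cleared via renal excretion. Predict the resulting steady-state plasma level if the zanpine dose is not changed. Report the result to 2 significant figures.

5.8 ng/mL

CYP3A4: 0.48 × 6.5 = 3.12
CYP2C8: 0.18 × 0.06 = 0.0108
Other: 0.34 (unchanged)
Relative clearance = 3.12 + 0.0108 + 0.34 = 3.4708.
New steady-state plasma level = 20 / 3.4708 = 5.8 ng/mL (concentration scales inversely with clearance).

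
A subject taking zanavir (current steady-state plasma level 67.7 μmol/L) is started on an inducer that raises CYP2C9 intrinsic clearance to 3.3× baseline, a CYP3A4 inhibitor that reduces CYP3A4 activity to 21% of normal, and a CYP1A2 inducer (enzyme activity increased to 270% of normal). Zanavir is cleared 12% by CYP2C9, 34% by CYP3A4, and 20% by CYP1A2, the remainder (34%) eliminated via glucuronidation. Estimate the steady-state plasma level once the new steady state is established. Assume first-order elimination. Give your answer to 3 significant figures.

The CYP2C9 pathway (12% of clearance) increases to 3.3× activity: 0.12 × 3.3 = 0.396.
The CYP3A4 pathway (34% of clearance) is reduced to 0.21× activity: 0.34 × 0.21 = 0.0714.
The CYP1A2 pathway (20% of clearance) rises to 2.7× activity: 0.2 × 2.7 = 0.54.
Non-CYP routes (34%) are unchanged.
CL_new/CL_old = 0.396 + 0.0714 + 0.54 + 0.34 = 1.3474.
Dividing the baseline by the relative clearance: 67.7 / 1.3474 = 50.2 μmol/L.

50.2 μmol/L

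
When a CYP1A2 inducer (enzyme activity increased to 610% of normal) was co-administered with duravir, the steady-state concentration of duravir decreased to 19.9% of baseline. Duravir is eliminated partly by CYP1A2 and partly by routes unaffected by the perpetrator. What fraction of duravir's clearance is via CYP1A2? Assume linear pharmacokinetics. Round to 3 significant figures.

0.789

Let fm be the CYP1A2 fraction. New clearance relative to baseline = fm × 6.1 + (1 − fm).
Steady-state concentration ratio = 1 / (new CL fraction), so new CL fraction = 1 / 0.199 = 5.025.
fm × 6.1 + 1 − fm = 5.025  ⇒  fm × (6.1 − 1) = 4.025  ⇒  fm = 0.789.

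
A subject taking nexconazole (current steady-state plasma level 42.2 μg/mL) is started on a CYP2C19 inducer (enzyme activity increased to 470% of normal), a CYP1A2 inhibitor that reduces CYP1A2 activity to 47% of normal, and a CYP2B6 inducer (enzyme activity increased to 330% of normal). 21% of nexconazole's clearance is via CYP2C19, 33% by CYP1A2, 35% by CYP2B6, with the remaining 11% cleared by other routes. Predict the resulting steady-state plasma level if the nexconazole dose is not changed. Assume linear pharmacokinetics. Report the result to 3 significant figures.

The CYP2C19 pathway (21% of clearance) is boosted to 4.7× activity: 0.21 × 4.7 = 0.987.
The CYP1A2 pathway (33% of clearance) is reduced to 0.47× activity: 0.33 × 0.47 = 0.1551.
The CYP2B6 pathway (35% of clearance) rises to 3.3× activity: 0.35 × 3.3 = 1.155.
Non-CYP routes (11%) are unchanged.
CL_new/CL_old = 0.987 + 0.1551 + 1.155 + 0.11 = 2.4071.
Steady-state plasma level ∝ 1/CL: new value = 42.2 / 2.4071 = 17.5 μg/mL.

17.5 μg/mL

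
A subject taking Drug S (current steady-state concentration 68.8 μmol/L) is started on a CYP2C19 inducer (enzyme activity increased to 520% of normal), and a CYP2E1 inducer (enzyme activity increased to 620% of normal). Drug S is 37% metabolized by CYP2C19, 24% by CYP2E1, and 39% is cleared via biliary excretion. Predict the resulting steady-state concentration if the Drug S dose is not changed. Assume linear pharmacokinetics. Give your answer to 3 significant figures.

The CYP2C19 pathway (37% of clearance) rises to 5.2× activity: 0.37 × 5.2 = 1.924.
The CYP2E1 pathway (24% of clearance) rises to 6.2× activity: 0.24 × 6.2 = 1.488.
The remaining 39% of clearance is unaffected.
Relative clearance = 1.924 + 1.488 + 0.39 = 3.802.
Steady-state concentration ∝ 1/CL: new value = 68.8 / 3.802 = 18.1 μmol/L.

18.1 μmol/L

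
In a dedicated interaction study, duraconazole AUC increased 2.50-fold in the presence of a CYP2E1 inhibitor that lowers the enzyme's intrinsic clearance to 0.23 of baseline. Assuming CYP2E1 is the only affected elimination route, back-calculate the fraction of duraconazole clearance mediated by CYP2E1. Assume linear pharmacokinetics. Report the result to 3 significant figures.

Let fm be the CYP2E1 fraction. New clearance relative to baseline = fm × 0.23 + (1 − fm).
AUC ratio = 1 / (new CL fraction), so new CL fraction = 1 / 2.50 = 0.4.
fm × 0.23 + 1 − fm = 0.4  ⇒  fm × (0.23 − 1) = −0.6  ⇒  fm = 0.779.

0.779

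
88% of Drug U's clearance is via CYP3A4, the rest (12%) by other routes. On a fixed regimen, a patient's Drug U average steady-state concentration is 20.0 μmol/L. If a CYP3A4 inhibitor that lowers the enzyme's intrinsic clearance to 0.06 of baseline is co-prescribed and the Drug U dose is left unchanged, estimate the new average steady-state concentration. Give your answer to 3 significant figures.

The CYP3A4 pathway (88% of clearance) drops to 0.06× activity: 0.88 × 0.06 = 0.0528.
Non-CYP routes (12%) are unchanged.
CL_new/CL_old = 0.0528 + 0.12 = 0.1728.
Average steady-state concentration ∝ 1/CL, so new value = 20.0 / 0.1728 = 116 μmol/L.

116 μmol/L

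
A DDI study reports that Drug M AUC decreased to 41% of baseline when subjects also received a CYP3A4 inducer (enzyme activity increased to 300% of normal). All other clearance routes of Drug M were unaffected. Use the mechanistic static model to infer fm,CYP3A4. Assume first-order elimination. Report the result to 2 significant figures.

0.72

CL'/CL = 1 / 0.410 = 2.439
3·fm + (1 − fm) = 2.439
fm = (2.439 − 1) / (3 − 1) = 0.72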